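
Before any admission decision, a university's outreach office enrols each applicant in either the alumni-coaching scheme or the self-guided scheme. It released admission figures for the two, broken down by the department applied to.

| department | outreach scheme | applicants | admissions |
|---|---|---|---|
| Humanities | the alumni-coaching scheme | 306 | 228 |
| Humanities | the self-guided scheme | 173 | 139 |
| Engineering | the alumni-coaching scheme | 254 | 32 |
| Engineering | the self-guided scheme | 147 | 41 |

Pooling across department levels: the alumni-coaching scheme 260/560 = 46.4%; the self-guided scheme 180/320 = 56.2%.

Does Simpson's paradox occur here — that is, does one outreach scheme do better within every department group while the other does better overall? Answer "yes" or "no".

Within each department level (Humanities 74.5% vs 80.3%; Engineering 12.6% vs 27.9%), the self-guided scheme has the higher rate every time. Pooled: 46.4% vs 56.2% — the self-guided scheme has the higher rate overall. They agree.

no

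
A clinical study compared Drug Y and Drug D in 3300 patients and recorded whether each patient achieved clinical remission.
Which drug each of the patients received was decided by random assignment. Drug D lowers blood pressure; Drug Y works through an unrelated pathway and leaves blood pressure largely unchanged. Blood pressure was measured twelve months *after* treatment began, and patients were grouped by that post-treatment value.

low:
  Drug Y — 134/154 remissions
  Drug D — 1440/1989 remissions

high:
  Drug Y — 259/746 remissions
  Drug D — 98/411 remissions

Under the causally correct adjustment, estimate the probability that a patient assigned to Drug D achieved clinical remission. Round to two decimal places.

Stratifying would compare drugs among patients the drugs themselves sorted into blood pressure groups — a form of selection on an intermediate. The unconditioned pooled rates give the total causal effect.
So P(outcome | do(Drug D)) is just the pooled rate for Drug D: 1538/2400 = 0.641.

0.64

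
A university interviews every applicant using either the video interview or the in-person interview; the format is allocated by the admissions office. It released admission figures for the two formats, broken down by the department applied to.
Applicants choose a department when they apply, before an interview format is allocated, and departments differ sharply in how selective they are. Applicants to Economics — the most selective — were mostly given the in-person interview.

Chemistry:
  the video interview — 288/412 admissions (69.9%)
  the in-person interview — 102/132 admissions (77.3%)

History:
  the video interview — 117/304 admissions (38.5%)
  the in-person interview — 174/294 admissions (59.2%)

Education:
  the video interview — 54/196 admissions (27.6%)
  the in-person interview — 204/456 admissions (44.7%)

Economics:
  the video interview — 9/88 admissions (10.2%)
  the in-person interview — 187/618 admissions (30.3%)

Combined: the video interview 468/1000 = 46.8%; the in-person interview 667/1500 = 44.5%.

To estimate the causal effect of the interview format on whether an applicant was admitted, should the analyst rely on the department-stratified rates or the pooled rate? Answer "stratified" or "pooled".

stratified

Within every department level the in-person interview has the higher rate, yet pooled the video interview does — Simpson's reversal.
Here department is a common cause — it drives both which interview format a case falls under and the outcome. The crude comparison mixes populations; the stratum-specific rates are the causally relevant ones.
Within each level — Chemistry: 69.9% vs 77.3%; History: 38.5% vs 59.2%; Education: 27.6% vs 44.7%; Economics: 10.2% vs 30.3% — the in-person interview is higher every time.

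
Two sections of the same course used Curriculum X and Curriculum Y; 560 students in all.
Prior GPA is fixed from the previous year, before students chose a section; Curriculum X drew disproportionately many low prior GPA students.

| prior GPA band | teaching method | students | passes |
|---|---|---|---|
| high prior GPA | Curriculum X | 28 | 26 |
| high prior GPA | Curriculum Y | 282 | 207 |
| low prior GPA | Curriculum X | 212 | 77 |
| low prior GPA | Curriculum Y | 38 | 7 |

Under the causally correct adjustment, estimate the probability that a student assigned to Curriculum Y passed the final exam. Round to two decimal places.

0.49

Nothing the teaching method does changes prior GPA band; the imbalance is an allocation artefact. With prior GPA band also predicting the outcome, the pooled figure is confounded, and the within-stratum comparison is the causal one.
Standardising Curriculum Y to the population prior GPA band mix: 0.554·207/282 + 0.446·7/38 = 0.489.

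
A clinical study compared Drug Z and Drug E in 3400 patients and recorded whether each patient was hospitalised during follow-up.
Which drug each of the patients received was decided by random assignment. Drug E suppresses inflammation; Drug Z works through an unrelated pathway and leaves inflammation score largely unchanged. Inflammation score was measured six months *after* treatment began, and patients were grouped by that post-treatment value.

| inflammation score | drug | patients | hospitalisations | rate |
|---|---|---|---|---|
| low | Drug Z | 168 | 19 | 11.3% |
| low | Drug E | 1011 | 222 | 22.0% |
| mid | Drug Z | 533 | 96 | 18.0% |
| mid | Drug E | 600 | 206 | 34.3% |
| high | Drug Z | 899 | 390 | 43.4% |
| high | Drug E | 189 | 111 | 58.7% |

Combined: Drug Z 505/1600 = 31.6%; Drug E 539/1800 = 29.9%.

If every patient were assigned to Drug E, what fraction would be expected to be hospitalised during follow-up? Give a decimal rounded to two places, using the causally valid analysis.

The stratified and pooled comparisons disagree (Drug Z wins within each inflammation score; Drug E wins overall), so the answer turns on the causal role of inflammation score.
Inflammation score lies on the pathway drug → inflammation score → outcome, so adjusting for it blocks the indirect effect. For the total causal effect of drug, use the unadjusted pooled rates.
So P(outcome | do(Drug E)) is just the pooled rate for Drug E: 539/1800 = 0.299.

0.30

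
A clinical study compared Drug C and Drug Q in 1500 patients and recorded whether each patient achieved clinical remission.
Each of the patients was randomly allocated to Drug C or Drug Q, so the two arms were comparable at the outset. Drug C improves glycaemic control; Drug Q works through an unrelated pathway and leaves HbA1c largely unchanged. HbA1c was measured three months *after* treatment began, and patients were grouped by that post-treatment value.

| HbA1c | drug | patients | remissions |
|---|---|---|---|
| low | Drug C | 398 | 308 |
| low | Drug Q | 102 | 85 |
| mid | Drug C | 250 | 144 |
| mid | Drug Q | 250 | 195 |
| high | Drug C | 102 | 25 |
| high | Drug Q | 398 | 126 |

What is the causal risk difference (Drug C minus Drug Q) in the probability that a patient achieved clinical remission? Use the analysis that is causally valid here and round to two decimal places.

Because the drug influences HbA1c, HbA1c is a post-treatment mediator, not a confounder. Stratifying on it would bias the estimate; the causal effect is the crude pooled difference.
The causal difference is the pooled difference: 0.636 − 0.541 = +0.095.

+0.09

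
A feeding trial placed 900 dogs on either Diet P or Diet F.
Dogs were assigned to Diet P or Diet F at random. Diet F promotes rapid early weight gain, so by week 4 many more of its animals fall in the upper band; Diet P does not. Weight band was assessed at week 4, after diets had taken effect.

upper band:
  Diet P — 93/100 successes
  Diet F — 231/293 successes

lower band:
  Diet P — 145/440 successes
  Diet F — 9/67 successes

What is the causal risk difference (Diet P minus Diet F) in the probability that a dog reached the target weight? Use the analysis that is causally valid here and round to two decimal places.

-0.23

Within every week-4 weight band level Diet P has the higher rate, yet pooled Diet F does — Simpson's reversal.
Stratifying would compare diets among dogs the diets themselves sorted into week-4 weight band groups — a form of selection on an intermediate. The unconditioned pooled rates give the total causal effect.
The causal difference is the pooled difference: 0.441 − 0.667 = -0.226.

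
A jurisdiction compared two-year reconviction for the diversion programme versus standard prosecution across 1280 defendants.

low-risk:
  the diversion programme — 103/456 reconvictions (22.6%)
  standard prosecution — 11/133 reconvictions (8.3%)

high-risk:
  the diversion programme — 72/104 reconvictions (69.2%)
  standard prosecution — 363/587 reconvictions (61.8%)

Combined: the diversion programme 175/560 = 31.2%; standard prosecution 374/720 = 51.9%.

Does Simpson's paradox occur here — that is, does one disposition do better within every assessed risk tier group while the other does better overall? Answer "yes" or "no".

Within each assessed risk tier level (low-risk 22.6% vs 8.3%; high-risk 69.2% vs 61.8%), standard prosecution has the lower rate every time. Pooled: 31.2% vs 51.9% — the diversion programme has the lower rate overall. The two comparisons disagree.

yes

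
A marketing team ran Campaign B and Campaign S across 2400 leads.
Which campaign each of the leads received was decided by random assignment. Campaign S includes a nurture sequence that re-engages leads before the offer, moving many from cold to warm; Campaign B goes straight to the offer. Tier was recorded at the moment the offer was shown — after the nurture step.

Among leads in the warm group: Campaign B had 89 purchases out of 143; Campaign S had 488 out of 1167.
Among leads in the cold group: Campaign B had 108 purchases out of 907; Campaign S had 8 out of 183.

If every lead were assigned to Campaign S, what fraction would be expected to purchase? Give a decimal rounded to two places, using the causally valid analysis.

0.37

Campaign B is higher inside every engagement tier stratum but Campaign S is higher in aggregate. Whether to stratify depends on how engagement tier relates to the campaign.
The distribution of engagement tier is itself part of what the campaign does — it is an intermediate outcome. Holding it fixed would remove that part of the effect; the total effect is the pooled difference.
So P(outcome | do(Campaign S)) is just the pooled rate for Campaign S: 496/1350 = 0.367.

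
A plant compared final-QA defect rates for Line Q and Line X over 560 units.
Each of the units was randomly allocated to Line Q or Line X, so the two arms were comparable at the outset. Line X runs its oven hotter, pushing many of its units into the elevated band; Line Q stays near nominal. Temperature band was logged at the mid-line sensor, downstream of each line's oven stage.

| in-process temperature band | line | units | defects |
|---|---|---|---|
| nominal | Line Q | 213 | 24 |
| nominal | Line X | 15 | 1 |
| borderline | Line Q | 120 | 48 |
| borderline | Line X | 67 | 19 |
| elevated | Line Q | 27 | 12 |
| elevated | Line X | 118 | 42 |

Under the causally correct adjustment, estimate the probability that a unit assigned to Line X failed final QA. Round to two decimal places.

In-process temperature band lies on the pathway line → in-process temperature band → outcome, so adjusting for it blocks the indirect effect. For the total causal effect of line, use the unadjusted pooled rates.
So P(outcome | do(Line X)) is just the pooled rate for Line X: 62/200 = 0.310.

0.31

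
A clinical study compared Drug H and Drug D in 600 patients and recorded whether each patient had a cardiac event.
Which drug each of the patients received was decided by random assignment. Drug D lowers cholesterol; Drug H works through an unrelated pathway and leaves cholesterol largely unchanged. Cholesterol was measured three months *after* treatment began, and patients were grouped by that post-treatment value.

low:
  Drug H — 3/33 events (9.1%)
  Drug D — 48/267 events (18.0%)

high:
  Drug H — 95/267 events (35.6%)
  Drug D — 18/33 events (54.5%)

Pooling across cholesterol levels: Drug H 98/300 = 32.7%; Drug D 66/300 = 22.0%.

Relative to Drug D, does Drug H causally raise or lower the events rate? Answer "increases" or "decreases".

The stratified and pooled comparisons disagree (Drug H wins within each cholesterol; Drug D wins overall), so the answer turns on the causal role of cholesterol.
Cholesterol is downstream of the drug. One should not condition on a consequence of treatment, so the overall rates are the right comparison.
Pooled: Drug H 32.7% vs Drug D 22.0%; Drug D is lower overall.

increases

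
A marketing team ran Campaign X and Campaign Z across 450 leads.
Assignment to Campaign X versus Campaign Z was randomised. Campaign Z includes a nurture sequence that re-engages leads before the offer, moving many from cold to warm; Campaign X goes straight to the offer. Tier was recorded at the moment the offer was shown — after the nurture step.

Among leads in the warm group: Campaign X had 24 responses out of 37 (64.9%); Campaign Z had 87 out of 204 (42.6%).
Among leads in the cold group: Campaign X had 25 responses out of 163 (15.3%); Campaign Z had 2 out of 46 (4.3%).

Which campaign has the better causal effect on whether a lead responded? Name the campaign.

Campaign Z

Because the campaign influences engagement tier, engagement tier is a post-treatment mediator, not a confounder. Stratifying on it would bias the estimate; the causal effect is the crude pooled difference.
Pooled: Campaign X 24.5% vs Campaign Z 35.6%; Campaign Z is higher overall.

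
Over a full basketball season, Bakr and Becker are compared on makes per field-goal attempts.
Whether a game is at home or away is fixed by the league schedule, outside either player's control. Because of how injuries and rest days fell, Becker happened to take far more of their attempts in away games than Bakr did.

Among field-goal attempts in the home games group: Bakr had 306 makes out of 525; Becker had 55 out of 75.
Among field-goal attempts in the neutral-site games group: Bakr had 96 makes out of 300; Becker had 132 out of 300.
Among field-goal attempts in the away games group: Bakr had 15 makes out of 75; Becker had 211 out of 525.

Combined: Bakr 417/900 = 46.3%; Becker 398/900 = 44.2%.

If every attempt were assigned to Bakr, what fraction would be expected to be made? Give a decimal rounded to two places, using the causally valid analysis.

0.37

The imbalance in game venue arose from how field-goal attempts were allocated, not from anything the player did; and game venue independently affects the outcome. The pooled gap is confounded — condition on game venue.
Standardising Bakr to the population game venue mix: 0.333·306/525 + 0.333·96/300 + 0.333·15/75 = 0.368.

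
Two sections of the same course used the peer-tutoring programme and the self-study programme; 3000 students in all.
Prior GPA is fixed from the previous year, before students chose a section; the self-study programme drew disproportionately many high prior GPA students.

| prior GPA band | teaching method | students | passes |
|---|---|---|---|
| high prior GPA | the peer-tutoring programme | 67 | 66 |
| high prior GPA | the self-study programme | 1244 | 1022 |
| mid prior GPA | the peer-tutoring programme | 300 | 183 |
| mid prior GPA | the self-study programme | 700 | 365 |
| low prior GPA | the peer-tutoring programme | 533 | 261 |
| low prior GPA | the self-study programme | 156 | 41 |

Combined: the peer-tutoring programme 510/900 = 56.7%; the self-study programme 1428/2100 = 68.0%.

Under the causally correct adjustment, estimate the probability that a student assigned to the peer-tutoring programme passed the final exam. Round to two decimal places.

0.75

Prior GPA band differs across teaching methods for reasons unrelated to any effect of the teaching method itself, and it separately predicts the outcome — a classic confounder. We must compare within prior GPA band levels.
Standardising the peer-tutoring programme to the population prior GPA band mix: 0.437·66/67 + 0.333·183/300 + 0.230·261/533 = 0.746.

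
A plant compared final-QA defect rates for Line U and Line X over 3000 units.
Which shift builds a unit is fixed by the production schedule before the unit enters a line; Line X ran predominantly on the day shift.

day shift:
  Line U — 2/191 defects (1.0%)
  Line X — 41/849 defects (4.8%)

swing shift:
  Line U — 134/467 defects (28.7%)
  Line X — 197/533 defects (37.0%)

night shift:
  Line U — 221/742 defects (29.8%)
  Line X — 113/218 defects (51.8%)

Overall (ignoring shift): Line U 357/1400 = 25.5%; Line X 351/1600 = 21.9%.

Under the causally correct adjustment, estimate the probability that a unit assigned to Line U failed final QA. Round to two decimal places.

0.19

Nothing the line does changes shift; the imbalance is an allocation artefact. With shift also predicting the outcome, the pooled figure is confounded, and the within-stratum comparison is the causal one.
Standardising Line U to the population shift mix: 0.347·2/191 + 0.333·134/467 + 0.320·221/742 = 0.195.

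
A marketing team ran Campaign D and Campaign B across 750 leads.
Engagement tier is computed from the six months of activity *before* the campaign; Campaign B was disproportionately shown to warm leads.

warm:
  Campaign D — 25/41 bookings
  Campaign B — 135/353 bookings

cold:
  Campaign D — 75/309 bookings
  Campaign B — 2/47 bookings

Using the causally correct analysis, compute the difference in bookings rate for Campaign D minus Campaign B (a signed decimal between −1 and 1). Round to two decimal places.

+0.21

Campaign D is higher inside every engagement tier stratum but Campaign B is higher in aggregate. Whether to stratify depends on how engagement tier relates to the campaign.
Nothing the campaign does changes engagement tier; the imbalance is an allocation artefact. With engagement tier also predicting the outcome, the pooled figure is confounded, and the within-stratum comparison is the causal one.
Adjusting over the population distribution of engagement tier: 0.525·(0.610−0.382) + 0.475·(0.243−0.043) = +0.214.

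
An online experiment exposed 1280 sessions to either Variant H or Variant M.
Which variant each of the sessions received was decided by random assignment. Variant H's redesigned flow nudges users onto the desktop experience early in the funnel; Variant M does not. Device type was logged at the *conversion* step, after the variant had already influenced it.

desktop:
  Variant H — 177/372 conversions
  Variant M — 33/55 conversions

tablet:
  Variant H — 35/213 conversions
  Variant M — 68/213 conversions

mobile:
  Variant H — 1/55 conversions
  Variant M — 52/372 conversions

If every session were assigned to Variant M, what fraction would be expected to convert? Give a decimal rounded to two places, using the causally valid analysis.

0.24

Within every device type level Variant M has the higher rate, yet pooled Variant H does — Simpson's reversal.
Device type lies on the pathway variant → device type → outcome, so adjusting for it blocks the indirect effect. For the total causal effect of variant, use the unadjusted pooled rates.
So P(outcome | do(Variant M)) is just the pooled rate for Variant M: 153/640 = 0.239.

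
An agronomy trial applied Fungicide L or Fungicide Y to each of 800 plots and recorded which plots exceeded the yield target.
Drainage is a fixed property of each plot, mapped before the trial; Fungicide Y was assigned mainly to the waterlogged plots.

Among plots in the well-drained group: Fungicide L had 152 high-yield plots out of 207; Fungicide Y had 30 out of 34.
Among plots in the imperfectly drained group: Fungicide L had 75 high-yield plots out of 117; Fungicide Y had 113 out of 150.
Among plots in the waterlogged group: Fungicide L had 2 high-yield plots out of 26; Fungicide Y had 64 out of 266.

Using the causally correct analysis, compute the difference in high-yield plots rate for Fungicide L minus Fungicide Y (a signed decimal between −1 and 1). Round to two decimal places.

-0.14

The imbalance in field drainage arose from how plots were allocated, not from anything the fungicide did; and field drainage independently affects the outcome. The pooled gap is confounded — condition on field drainage.
Adjusting over the population distribution of field drainage: 0.301·(0.734−0.882) + 0.334·(0.641−0.753) + 0.365·(0.077−0.241) = -0.142.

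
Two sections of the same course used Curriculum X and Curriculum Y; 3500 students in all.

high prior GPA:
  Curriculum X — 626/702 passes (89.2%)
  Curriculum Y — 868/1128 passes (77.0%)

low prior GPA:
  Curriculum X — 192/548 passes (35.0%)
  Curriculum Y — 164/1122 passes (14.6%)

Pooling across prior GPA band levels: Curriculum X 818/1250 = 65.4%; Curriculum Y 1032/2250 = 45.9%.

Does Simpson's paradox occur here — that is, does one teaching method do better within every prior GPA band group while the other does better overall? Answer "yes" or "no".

no

Within each prior GPA band level (high prior GPA 89.2% vs 77.0%; low prior GPA 35.0% vs 14.6%), Curriculum X has the higher rate every time. Pooled: 65.4% vs 45.9% — Curriculum X has the higher rate overall. They agree.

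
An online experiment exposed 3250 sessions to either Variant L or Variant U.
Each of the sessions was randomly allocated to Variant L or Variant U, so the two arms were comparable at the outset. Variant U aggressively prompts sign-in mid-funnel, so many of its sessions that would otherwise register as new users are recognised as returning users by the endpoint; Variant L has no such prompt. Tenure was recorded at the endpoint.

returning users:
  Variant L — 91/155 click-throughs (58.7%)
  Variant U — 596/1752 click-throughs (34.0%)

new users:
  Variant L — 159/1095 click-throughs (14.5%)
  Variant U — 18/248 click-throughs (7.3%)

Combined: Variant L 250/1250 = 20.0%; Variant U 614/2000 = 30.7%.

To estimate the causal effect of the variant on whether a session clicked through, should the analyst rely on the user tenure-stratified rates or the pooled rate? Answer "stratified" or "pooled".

pooled

The stratified and pooled comparisons disagree (Variant L wins within each user tenure; Variant U wins overall), so the answer turns on the causal role of user tenure.
User tenure lies on the pathway variant → user tenure → outcome, so adjusting for it blocks the indirect effect. For the total causal effect of variant, use the unadjusted pooled rates.
Pooled: Variant L 20.0% vs Variant U 30.7%; Variant U is higher overall.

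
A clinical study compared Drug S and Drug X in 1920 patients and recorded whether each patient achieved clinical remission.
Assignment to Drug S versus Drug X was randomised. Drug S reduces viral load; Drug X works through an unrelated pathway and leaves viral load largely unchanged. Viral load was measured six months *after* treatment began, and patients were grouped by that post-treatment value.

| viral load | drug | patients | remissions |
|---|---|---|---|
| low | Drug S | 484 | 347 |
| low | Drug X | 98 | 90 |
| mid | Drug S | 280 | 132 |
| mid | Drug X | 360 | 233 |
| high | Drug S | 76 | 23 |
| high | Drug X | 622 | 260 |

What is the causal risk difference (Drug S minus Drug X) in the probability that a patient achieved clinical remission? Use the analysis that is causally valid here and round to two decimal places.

+0.06

Viral load is downstream of the drug. One should not condition on a consequence of treatment, so the overall rates are the right comparison.
The causal difference is the pooled difference: 0.598 − 0.540 = +0.058.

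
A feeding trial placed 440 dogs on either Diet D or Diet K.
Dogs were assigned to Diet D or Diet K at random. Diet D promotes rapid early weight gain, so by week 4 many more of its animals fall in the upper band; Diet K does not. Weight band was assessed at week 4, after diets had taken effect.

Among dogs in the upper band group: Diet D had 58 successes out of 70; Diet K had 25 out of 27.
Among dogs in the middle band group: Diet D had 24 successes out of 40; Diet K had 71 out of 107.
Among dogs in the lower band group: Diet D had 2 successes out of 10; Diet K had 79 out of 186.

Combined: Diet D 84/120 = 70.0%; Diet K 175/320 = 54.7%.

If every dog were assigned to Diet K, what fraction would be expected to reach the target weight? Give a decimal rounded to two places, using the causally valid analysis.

0.55

Week-4 weight band lies on the pathway diet → week-4 weight band → outcome, so adjusting for it blocks the indirect effect. For the total causal effect of diet, use the unadjusted pooled rates.
So P(outcome | do(Diet K)) is just the pooled rate for Diet K: 175/320 = 0.547.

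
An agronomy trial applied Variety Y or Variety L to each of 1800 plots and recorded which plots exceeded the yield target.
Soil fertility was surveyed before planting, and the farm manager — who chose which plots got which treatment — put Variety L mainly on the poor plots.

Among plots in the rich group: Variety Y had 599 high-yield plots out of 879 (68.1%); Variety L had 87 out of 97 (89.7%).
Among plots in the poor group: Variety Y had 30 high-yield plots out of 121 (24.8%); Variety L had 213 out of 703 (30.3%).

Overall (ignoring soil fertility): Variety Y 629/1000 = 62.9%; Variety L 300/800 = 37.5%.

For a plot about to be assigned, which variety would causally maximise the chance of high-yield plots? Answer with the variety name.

Variety L

Soil fertility is set before the variety has any effect — it is not caused by the variety — and it independently drives the outcome. That makes it a confounder, so the causal comparison is within soil fertility levels.
Within each level — rich: 68.1% vs 89.7%; poor: 24.8% vs 30.3% — Variety L is higher every time.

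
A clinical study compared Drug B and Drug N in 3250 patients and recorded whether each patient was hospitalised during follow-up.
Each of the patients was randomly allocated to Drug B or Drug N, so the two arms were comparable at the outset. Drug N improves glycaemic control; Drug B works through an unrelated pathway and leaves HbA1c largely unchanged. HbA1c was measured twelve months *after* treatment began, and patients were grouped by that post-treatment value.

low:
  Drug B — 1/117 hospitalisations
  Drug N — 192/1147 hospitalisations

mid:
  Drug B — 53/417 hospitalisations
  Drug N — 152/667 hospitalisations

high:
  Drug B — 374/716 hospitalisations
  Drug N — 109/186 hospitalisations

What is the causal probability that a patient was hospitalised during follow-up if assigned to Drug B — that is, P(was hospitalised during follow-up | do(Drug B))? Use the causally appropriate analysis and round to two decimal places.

0.34

The HbA1c-specific comparison favours Drug B throughout, but the pooled figures favour Drug N. The question is whether to condition on HbA1c.
The distribution of HbA1c is itself part of what the drug does — it is an intermediate outcome. Holding it fixed would remove that part of the effect; the total effect is the pooled difference.
So P(outcome | do(Drug B)) is just the pooled rate for Drug B: 428/1250 = 0.342.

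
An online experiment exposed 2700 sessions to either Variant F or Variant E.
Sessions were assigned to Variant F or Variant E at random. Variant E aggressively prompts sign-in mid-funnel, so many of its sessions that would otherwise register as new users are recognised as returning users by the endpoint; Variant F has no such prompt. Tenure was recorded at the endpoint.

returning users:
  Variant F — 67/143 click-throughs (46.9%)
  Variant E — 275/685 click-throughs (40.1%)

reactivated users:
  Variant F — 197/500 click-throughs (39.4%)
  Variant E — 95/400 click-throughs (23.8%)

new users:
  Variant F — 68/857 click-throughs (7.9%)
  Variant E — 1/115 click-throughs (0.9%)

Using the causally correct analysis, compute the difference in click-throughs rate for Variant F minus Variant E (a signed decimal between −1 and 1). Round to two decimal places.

User tenure is recorded after the variant and is itself shifted by it — it sits on the causal path from variant to outcome. Conditioning on a mediator would strip out part of the effect we want; the pooled comparison gives the total causal effect.
The causal difference is the pooled difference: 0.221 − 0.309 = -0.088.

-0.09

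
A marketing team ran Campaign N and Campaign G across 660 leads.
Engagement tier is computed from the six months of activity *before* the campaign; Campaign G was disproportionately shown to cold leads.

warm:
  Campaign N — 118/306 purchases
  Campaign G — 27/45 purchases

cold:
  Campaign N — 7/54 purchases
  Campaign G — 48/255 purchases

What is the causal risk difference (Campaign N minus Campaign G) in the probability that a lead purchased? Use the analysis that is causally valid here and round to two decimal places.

-0.14

Engagement tier satisfies the back-door criterion: it is not a descendant of the campaign, and it blocks the spurious path from campaign to outcome. Adjusting for it (i.e., using the within-engagement tier rates) gives the causal effect.
Adjusting over the population distribution of engagement tier: 0.532·(0.386−0.600) + 0.468·(0.130−0.188) = -0.141.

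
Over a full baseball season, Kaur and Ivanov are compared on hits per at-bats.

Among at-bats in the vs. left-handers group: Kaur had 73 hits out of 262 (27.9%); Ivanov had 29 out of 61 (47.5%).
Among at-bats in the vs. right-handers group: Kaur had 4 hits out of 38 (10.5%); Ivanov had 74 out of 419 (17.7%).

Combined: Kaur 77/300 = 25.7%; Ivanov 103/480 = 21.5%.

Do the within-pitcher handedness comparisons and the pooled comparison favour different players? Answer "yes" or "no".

Within each pitcher handedness level (vs. left-handers 27.9% vs 47.5%; vs. right-handers 10.5% vs 17.7%), Ivanov has the higher rate every time. Pooled: 25.7% vs 21.5% — Kaur has the higher rate overall. The two comparisons disagree.

yes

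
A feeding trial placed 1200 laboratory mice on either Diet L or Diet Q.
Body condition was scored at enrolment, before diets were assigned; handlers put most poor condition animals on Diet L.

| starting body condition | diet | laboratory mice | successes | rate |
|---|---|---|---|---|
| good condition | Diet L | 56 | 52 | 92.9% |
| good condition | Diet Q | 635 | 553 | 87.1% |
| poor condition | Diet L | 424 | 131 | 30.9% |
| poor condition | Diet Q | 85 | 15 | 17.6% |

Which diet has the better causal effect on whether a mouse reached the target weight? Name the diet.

Since starting body condition is a pre-existing factor (not a product of the diet) and it affects the outcome on its own, it is a confounder. The stratified rates, not the pooled rate, identify the causal effect.
Within each level — good condition: 92.9% vs 87.1%; poor condition: 30.9% vs 17.6% — Diet L is higher every time.

Diet L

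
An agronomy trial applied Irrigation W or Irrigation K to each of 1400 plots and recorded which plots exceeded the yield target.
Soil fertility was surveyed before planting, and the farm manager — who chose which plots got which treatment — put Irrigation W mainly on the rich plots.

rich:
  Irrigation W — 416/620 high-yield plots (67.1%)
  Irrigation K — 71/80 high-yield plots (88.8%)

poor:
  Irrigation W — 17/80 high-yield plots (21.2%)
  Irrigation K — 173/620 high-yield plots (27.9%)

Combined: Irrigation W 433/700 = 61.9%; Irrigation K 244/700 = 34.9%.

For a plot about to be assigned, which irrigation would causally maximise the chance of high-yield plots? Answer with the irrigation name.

Irrigation K

Nothing the irrigation does changes soil fertility; the imbalance is an allocation artefact. With soil fertility also predicting the outcome, the pooled figure is confounded, and the within-stratum comparison is the causal one.
Within each level — rich: 67.1% vs 88.8%; poor: 21.2% vs 27.9% — Irrigation K is higher every time.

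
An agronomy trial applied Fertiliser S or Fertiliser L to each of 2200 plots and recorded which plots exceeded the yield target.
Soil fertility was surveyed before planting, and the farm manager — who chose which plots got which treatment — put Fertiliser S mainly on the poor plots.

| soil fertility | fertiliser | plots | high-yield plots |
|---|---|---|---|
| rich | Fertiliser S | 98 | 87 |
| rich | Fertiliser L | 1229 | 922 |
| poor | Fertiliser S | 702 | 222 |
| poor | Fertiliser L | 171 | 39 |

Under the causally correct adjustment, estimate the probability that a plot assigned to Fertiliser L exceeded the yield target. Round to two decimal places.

Soil fertility differs across fertilisers for reasons unrelated to any effect of the fertiliser itself, and it separately predicts the outcome — a classic confounder. We must compare within soil fertility levels.
Standardising Fertiliser L to the population soil fertility mix: 0.603·922/1229 + 0.397·39/171 = 0.543.

0.54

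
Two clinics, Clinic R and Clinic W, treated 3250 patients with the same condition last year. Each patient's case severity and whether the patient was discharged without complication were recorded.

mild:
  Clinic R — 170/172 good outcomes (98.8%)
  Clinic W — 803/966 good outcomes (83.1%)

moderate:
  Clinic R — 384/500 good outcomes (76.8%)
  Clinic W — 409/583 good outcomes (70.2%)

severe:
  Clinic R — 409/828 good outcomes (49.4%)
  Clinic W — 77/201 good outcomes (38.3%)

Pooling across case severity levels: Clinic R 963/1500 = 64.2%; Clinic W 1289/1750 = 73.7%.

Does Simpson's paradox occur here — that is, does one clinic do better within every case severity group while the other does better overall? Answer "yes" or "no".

Within each case severity level (mild 98.8% vs 83.1%; moderate 76.8% vs 70.2%; severe 49.4% vs 38.3%), Clinic R has the higher rate every time. Pooled: 64.2% vs 73.7% — Clinic W has the higher rate overall. The two comparisons disagree.

yes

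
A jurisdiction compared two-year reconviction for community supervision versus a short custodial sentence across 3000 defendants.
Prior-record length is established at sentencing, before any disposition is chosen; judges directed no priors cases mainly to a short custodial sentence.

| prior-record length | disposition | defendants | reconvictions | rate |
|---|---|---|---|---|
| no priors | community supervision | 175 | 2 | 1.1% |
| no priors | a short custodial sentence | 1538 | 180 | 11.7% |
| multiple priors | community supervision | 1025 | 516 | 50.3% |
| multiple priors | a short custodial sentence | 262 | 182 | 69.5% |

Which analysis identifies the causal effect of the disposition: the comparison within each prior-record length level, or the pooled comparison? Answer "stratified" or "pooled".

The stratified and pooled comparisons disagree (community supervision wins within each prior-record length; a short custodial sentence wins overall), so the answer turns on the causal role of prior-record length.
Nothing the disposition does changes prior-record length; the imbalance is an allocation artefact. With prior-record length also predicting the outcome, the pooled figure is confounded, and the within-stratum comparison is the causal one.
Within each level — no priors: 1.1% vs 11.7%; multiple priors: 50.3% vs 69.5% — community supervision is lower every time.

stratified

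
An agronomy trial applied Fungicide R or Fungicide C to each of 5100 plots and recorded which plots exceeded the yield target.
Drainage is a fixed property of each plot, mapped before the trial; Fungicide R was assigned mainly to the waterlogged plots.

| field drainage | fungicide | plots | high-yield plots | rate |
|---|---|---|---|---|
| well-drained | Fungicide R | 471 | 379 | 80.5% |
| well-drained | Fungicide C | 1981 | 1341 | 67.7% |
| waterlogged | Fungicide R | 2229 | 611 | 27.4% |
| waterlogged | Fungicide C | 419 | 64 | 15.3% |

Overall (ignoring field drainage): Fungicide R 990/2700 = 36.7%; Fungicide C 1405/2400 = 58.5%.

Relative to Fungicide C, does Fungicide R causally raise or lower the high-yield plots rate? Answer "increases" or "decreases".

Fungicide R is higher inside every field drainage stratum but Fungicide C is higher in aggregate. Whether to stratify depends on how field drainage relates to the fungicide.
Since field drainage is a pre-existing factor (not a product of the fungicide) and it affects the outcome on its own, it is a confounder. The stratified rates, not the pooled rate, identify the causal effect.
Within each level — well-drained: 80.5% vs 67.7%; waterlogged: 27.4% vs 15.3% — Fungicide R is higher every time.

increases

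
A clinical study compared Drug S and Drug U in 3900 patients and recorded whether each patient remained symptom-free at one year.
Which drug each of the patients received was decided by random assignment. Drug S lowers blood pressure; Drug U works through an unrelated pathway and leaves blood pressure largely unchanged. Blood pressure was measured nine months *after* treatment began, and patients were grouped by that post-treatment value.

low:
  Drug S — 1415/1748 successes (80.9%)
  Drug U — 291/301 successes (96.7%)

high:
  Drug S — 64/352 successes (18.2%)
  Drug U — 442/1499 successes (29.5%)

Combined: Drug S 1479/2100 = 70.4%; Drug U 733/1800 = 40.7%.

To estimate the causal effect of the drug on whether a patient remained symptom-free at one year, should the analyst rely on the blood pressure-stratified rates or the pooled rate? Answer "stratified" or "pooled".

The stratified and pooled comparisons disagree (Drug U wins within each blood pressure; Drug S wins overall), so the answer turns on the causal role of blood pressure.
Blood pressure here is a post-treatment variable shaped by the drug; conditioning on it would introduce bias rather than remove it. The overall comparison is the causal one.
Pooled: Drug S 70.4% vs Drug U 40.7%; Drug S is higher overall.

pooled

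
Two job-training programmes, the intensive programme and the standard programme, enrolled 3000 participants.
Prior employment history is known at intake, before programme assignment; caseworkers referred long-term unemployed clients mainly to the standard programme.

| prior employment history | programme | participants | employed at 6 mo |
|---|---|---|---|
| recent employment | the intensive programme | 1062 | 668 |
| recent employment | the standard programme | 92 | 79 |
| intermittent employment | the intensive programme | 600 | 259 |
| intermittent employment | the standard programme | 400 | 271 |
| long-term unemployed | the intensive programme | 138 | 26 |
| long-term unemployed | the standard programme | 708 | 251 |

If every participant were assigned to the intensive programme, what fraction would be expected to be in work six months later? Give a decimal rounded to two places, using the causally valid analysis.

0.44

Prior employment history is set before the programme has any effect — it is not caused by the programme — and it independently drives the outcome. That makes it a confounder, so the causal comparison is within prior employment history levels.
Standardising the intensive programme to the population prior employment history mix: 0.385·668/1062 + 0.333·259/600 + 0.282·26/138 = 0.439.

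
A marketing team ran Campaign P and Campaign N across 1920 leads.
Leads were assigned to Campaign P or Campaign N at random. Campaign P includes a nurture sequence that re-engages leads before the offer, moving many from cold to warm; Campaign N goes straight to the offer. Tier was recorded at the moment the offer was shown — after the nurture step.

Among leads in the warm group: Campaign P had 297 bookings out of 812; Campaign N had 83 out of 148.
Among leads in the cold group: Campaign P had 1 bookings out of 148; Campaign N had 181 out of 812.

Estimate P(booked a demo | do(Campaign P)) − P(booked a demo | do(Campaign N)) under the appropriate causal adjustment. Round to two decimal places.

The distribution of engagement tier is itself part of what the campaign does — it is an intermediate outcome. Holding it fixed would remove that part of the effect; the total effect is the pooled difference.
The causal difference is the pooled difference: 0.310 − 0.275 = +0.035.

+0.04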